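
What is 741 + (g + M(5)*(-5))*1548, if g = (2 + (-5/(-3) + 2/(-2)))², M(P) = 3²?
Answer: -57911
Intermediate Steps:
M(P) = 9
g = 64/9 (g = (2 + (-5*(-⅓) + 2*(-½)))² = (2 + (5/3 - 1))² = (2 + ⅔)² = (8/3)² = 64/9 ≈ 7.1111)
741 + (g + M(5)*(-5))*1548 = 741 + (64/9 + 9*(-5))*1548 = 741 + (64/9 - 45)*1548 = 741 - 341/9*1548 = 741 - 58652 = -57911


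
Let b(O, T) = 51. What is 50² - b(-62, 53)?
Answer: 2449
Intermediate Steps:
50² - b(-62, 53) = 50² - 1*51 = 2500 - 51 = 2449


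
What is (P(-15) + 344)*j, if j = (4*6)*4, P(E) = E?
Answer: 31584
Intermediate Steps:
j = 96 (j = 24*4 = 96)
(P(-15) + 344)*j = (-15 + 344)*96 = 329*96 = 31584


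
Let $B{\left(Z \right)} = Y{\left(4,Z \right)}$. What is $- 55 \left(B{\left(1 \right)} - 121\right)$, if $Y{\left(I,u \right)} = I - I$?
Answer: $6655$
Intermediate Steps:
$Y{\left(I,u \right)} = 0$
$B{\left(Z \right)} = 0$
$- 55 \left(B{\left(1 \right)} - 121\right) = - 55 \left(0 - 121\right) = \left(-55\right) \left(-121\right) = 6655$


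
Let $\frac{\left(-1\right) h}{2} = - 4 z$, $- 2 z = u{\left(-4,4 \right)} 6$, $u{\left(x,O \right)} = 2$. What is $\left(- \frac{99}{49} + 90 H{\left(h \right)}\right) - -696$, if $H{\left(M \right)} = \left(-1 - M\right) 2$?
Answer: $\frac{448545}{49} \approx 9154.0$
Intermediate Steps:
$z = -6$ ($z = - \frac{2 \cdot 6}{2} = \left(- \frac{1}{2}\right) 12 = -6$)
$h = -48$ ($h = - 2 \left(\left(-4\right) \left(-6\right)\right) = \left(-2\right) 24 = -48$)
$H{\left(M \right)} = -2 - 2 M$
$\left(- \frac{99}{49} + 90 H{\left(h \right)}\right) - -696 = \left(- \frac{99}{49} + 90 \left(-2 - -96\right)\right) - -696 = \left(\left(-99\right) \frac{1}{49} + 90 \left(-2 + 96\right)\right) + 696 = \left(- \frac{99}{49} + 90 \cdot 94\right) + 696 = \left(- \frac{99}{49} + 8460\right) + 696 = \frac{414441}{49} + 696 = \frac{448545}{49}$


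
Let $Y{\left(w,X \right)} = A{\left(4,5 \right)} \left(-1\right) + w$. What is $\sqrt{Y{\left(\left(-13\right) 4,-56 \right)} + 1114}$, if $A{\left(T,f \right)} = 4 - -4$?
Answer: $\sqrt{1054} \approx 32.465$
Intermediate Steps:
$A{\left(T,f \right)} = 8$ ($A{\left(T,f \right)} = 4 + 4 = 8$)
$Y{\left(w,X \right)} = -8 + w$ ($Y{\left(w,X \right)} = 8 \left(-1\right) + w = -8 + w$)
$\sqrt{Y{\left(\left(-13\right) 4,-56 \right)} + 1114} = \sqrt{\left(-8 - 52\right) + 1114} = \sqrt{-60 + 1114} = \sqrt{1054}$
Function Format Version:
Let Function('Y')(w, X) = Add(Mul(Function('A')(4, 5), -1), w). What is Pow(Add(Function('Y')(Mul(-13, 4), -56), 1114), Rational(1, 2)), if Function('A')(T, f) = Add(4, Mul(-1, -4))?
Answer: Pow(1054, Rational(1, 2)) ≈ 32.465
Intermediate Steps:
Function('A')(T, f) = 8 (Function('A')(T, f) = Add(4, 4) = 8)
Function('Y')(w, X) = Add(-8, w) (Function('Y')(w, X) = Add(Mul(8, -1), w) = Add(-8, w))
Pow(Add(Function('Y')(Mul(-13, 4), -56), 1114), Rational(1, 2)) = Pow(Add(Add(-8, Mul(-13, 4)), 1114), Rational(1, 2)) = Pow(Add(Add(-8, -52), 1114), Rational(1, 2)) = Pow(Add(-60, 1114), Rational(1, 2)) = Pow(1054, Rational(1, 2))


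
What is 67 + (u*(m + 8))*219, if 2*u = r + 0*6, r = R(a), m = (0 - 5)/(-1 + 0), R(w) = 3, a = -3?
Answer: 8675/2 ≈ 4337.5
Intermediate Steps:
m = 5 (m = -5/(-1) = -5*(-1) = 5)
r = 3
u = 3/2 (u = (3 + 0*6)/2 = (3 + 0)/2 = (½)*3 = 3/2 ≈ 1.5000)
67 + (u*(m + 8))*219 = 67 + (3*(5 + 8)/2)*219 = 67 + ((3/2)*13)*219 = 67 + (39/2)*219 = 67 + 8541/2 = 8675/2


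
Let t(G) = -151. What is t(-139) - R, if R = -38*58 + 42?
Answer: 2011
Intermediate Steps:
R = -2162 (R = -2204 + 42 = -2162)
t(-139) - R = -151 - 1*(-2162) = -151 + 2162 = 2011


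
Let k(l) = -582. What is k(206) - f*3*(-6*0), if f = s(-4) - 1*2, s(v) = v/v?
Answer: -582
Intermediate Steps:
s(v) = 1
f = -1 (f = 1 - 1*2 = 1 - 2 = -1)
k(206) - f*3*(-6*0) = -582 - (-1*3)*(-6*0) = -582 - (-3)*0 = -582 - 1*0 = -582 + 0 = -582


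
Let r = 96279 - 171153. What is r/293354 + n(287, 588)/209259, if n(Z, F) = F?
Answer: -2582594369/10231160781 ≈ -0.25242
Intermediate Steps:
r = -74874
r/293354 + n(287, 588)/209259 = -74874/293354 + 588/209259 = -74874*1/293354 + 588*(1/209259) = -37437/146677 + 196/69753 = -2582594369/10231160781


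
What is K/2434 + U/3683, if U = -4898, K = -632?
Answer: -7124694/4482211 ≈ -1.5895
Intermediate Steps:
K/2434 + U/3683 = -632/2434 - 4898/3683 = -632*1/2434 - 4898*1/3683 = -316/1217 - 4898/3683 = -7124694/4482211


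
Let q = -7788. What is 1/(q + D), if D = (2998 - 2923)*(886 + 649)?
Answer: 1/107337 ≈ 9.3165e-6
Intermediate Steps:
D = 115125 (D = 75*1535 = 115125)
1/(q + D) = 1/(-7788 + 115125) = 1/107337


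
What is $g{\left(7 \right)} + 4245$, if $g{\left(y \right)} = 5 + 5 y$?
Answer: $4285$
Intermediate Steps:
$g{\left(7 \right)} + 4245 = \left(5 + 5 \cdot 7\right) + 4245 = \left(5 + 35\right) + 4245 = 40 + 4245 = 4285$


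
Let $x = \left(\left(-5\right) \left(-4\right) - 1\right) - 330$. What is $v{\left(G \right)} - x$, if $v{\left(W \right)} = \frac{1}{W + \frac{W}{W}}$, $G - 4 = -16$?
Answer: $\frac{3420}{11} \approx 310.91$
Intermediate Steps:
$G = -12$ ($G = 4 - 16 = -12$)
$v{\left(W \right)} = \frac{1}{1 + W}$ ($v{\left(W \right)} = \frac{1}{W + 1} = \frac{1}{1 + W}$)
$x = -311$ ($x = \left(20 - 1\right) - 330 = 19 - 330 = -311$)
$v{\left(G \right)} - x = \frac{1}{1 - 12} - -311 = \frac{1}{-11} + 311 = - \frac{1}{11} + 311 = \frac{3420}{11}$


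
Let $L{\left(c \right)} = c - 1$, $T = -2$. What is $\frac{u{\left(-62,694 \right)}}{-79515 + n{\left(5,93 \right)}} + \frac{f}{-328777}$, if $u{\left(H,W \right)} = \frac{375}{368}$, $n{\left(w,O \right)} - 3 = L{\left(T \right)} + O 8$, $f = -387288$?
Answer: $\frac{3742158636763}{3176832749552} \approx 1.178$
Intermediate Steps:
$L{\left(c \right)} = -1 + c$ ($L{\left(c \right)} = c - 1 = -1 + c$)
$n{\left(w,O \right)} = 8 O$ ($n{\left(w,O \right)} = 3 + \left(\left(-1 - 2\right) + O 8\right) = 3 + \left(-3 + 8 O\right) = 8 O$)
$u{\left(H,W \right)} = \frac{375}{368}$ ($u{\left(H,W \right)} = 375 \cdot \frac{1}{368} = \frac{375}{368}$)
$\frac{u{\left(-62,694 \right)}}{-79515 + n{\left(5,93 \right)}} + \frac{f}{-328777} = \frac{375}{368 \left(-79515 + 8 \cdot 93\right)} - \frac{387288}{-328777} = \frac{375}{368 \left(-79515 + 744\right)} - - \frac{387288}{328777} = \frac{375}{368 \left(-78771\right)} + \frac{387288}{328777} = \frac{375}{368} \left(- \frac{1}{78771}\right) + \frac{387288}{328777} = - \frac{125}{9662576} + \frac{387288}{328777} = \frac{3742158636763}{3176832749552}$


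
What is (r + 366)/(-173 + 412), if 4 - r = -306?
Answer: 676/239 ≈ 2.8285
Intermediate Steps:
r = 310 (r = 4 - 1*(-306) = 4 + 306 = 310)
(r + 366)/(-173 + 412) = (310 + 366)/(-173 + 412) = 676/239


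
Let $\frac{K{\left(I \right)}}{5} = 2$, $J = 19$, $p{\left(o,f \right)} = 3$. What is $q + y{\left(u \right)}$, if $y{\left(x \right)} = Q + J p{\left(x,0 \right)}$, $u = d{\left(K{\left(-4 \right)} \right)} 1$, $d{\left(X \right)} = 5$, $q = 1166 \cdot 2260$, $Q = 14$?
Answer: $2635231$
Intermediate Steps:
$q = 2635160$
$K{\left(I \right)} = 10$ ($K{\left(I \right)} = 5 \cdot 2 = 10$)
$u = 5$ ($u = 5 \cdot 1 = 5$)
$y{\left(x \right)} = 71$ ($y{\left(x \right)} = 14 + 19 \cdot 3 = 14 + 57 = 71$)
$q + y{\left(u \right)} = 2635160 + 71 = 2635231$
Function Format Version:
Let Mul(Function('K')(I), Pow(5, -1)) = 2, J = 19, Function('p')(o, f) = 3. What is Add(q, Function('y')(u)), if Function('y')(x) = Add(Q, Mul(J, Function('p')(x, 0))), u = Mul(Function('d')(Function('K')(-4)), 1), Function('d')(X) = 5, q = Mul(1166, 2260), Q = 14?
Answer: 2635231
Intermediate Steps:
q = 2635160
Function('K')(I) = 10 (Function('K')(I) = Mul(5, 2) = 10)
u = 5 (u = Mul(5, 1) = 5)
Function('y')(x) = 71 (Function('y')(x) = Add(14, Mul(19, 3)) = Add(14, 57) = 71)
Add(q, Function('y')(u)) = Add(2635160, 71) = 2635231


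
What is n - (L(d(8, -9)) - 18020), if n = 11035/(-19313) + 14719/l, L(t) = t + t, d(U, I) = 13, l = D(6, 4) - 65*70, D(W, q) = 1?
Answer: 1580525470716/87854837 ≈ 17990.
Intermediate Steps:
l = -4549 (l = 1 - 65*70 = 1 - 4550 = -4549)
L(t) = 2*t
n = -334466262/87854837 (n = 11035/(-19313) + 14719/(-4549) = 11035*(-1/19313) + 14719*(-1/4549) = -11035/19313 - 14719/4549 = -334466262/87854837 ≈ -3.8070)
n - (L(d(8, -9)) - 18020) = -334466262/87854837 - (2*13 - 18020) = -334466262/87854837 - (26 - 18020) = -334466262/87854837 - 1*(-17994) = -334466262/87854837 + 17994 = 1580525470716/87854837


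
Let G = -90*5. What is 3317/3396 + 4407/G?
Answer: -748529/84900 ≈ -8.8166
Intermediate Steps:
G = -450
3317/3396 + 4407/G = 3317/3396 + 4407/(-450) = 3317*(1/3396) + 4407*(-1/450) = 3317/3396 - 1469/150 = -748529/84900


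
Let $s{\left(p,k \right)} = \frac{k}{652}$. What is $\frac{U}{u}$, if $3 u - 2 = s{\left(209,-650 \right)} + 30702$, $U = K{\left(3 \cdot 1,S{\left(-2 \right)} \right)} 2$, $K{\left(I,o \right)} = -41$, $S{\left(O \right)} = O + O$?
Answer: $- \frac{26732}{3336393} \approx -0.0080123$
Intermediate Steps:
$S{\left(O \right)} = 2 O$
$U = -82$ ($U = \left(-41\right) 2 = -82$)
$s{\left(p,k \right)} = \frac{k}{652}$ ($s{\left(p,k \right)} = k \frac{1}{652} = \frac{k}{652}$)
$u = \frac{3336393}{326}$ ($u = \frac{2}{3} + \frac{\frac{1}{652} \left(-650\right) + 30702}{3} = \frac{2}{3} + \frac{- \frac{325}{326} + 30702}{3} = \frac{2}{3} + \frac{1}{3} \cdot \frac{10008527}{326} = \frac{2}{3} + \frac{10008527}{978} = \frac{3336393}{326} \approx 10234.0$)
$\frac{U}{u} = - \frac{82}{\frac{3336393}{326}} = \left(-82\right) \frac{326}{3336393} = - \frac{26732}{3336393}$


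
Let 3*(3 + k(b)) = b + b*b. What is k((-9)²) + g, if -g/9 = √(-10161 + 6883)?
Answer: 2211 - 9*I*√3278 ≈ 2211.0 - 515.28*I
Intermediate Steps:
g = -9*I*√3278 (g = -9*√(-10161 + 6883) = -9*I*√3278 ≈ -515.28*I)
k(b) = -3 + b/3 + b²/3 (k(b) = -3 + (b + b*b)/3 = -3 + (b + b²)/3 = -3 + (b/3 + b²/3) = -3 + b/3 + b²/3)
k((-9)²) + g = (-3 + (⅓)*(-9)² + ((-9)²)²/3) - 9*I*√3278 = (-3 + (⅓)*81 + (⅓)*81²) - 9*I*√3278 = (-3 + 27 + (⅓)*6561) - 9*I*√3278 = (-3 + 27 + 2187) - 9*I*√3278 = 2211 - 9*I*√3278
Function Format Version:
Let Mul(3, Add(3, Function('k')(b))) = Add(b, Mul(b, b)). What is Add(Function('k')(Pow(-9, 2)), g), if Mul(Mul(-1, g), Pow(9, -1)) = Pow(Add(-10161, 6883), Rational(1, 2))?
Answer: Add(2211, Mul(-9, I, Pow(3278, Rational(1, 2)))) ≈ Add(2211.0, Mul(-515.28, I))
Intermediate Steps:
g = Mul(-9, I, Pow(3278, Rational(1, 2))) (g = Mul(-9, Pow(Add(-10161, 6883), Rational(1, 2))) = Mul(-9, Pow(-3278, Rational(1, 2))) = Mul(-9, Mul(I, Pow(3278, Rational(1, 2)))) = Mul(-9, I, Pow(3278, Rational(1, 2))) ≈ Mul(-515.28, I))
Function('k')(b) = Add(-3, Mul(Rational(1, 3), b), Mul(Rational(1, 3), Pow(b, 2))) (Function('k')(b) = Add(-3, Mul(Rational(1, 3), Add(b, Mul(b, b)))) = Add(-3, Mul(Rational(1, 3), Add(b, Pow(b, 2)))) = Add(-3, Add(Mul(Rational(1, 3), b), Mul(Rational(1, 3), Pow(b, 2)))) = Add(-3, Mul(Rational(1, 3), b), Mul(Rational(1, 3), Pow(b, 2))))
Add(Function('k')(Pow(-9, 2)), g) = Add(Add(-3, Mul(Rational(1, 3), Pow(-9, 2)), Mul(Rational(1, 3), Pow(Pow(-9, 2), 2))), Mul(-9, I, Pow(3278, Rational(1, 2)))) = Add(Add(-3, Mul(Rational(1, 3), 81), Mul(Rational(1, 3), Pow(81, 2))), Mul(-9, I, Pow(3278, Rational(1, 2)))) = Add(Add(-3, 27, Mul(Rational(1, 3), 6561)), Mul(-9, I, Pow(3278, Rational(1, 2)))) = Add(Add(-3, 27, 2187), Mul(-9, I, Pow(3278, Rational(1, 2)))) = Add(2211, Mul(-9, I, Pow(3278, Rational(1, 2))))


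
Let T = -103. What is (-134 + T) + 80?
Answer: -157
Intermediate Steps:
(-134 + T) + 80 = (-134 - 103) + 80 = -237 + 80 = -157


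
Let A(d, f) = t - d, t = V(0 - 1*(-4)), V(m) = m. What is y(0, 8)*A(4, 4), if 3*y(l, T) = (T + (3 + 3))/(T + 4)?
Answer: 0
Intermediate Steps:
t = 4 (t = 0 - 1*(-4) = 0 + 4 = 4)
y(l, T) = (6 + T)/(3*(4 + T)) (y(l, T) = ((T + (3 + 3))/(T + 4))/3 = ((T + 6)/(4 + T))/3 = ((6 + T)/(4 + T))/3 = (6 + T)/(3*(4 + T)))
A(d, f) = 4 - d
y(0, 8)*A(4, 4) = ((6 + 8)/(3*(4 + 8)))*(4 - 1*4) = ((1/3)*14/12)*(4 - 4) = ((1/3)*(1/12)*14)*0 = (7/18)*0 = 0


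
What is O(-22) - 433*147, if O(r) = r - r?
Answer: -63651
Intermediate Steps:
O(r) = 0
O(-22) - 433*147 = 0 - 433*147 = 0 - 63651 = -63651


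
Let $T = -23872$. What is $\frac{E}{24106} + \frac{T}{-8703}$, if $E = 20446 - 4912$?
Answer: $\frac{355325417}{104897259} \approx 3.3874$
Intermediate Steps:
$E = 15534$ ($E = 20446 - 4912 = 15534$)
$\frac{E}{24106} + \frac{T}{-8703} = \frac{15534}{24106} - \frac{23872}{-8703} = 15534 \cdot \frac{1}{24106} - - \frac{23872}{8703} = \frac{7767}{12053} + \frac{23872}{8703} = \frac{355325417}{104897259}$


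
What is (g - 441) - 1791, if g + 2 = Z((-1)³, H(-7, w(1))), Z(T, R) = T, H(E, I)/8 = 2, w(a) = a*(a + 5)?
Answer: -2235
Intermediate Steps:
w(a) = a*(5 + a)
H(E, I) = 16 (H(E, I) = 8*2 = 16)
g = -3 (g = -2 + (-1)³ = -2 - 1 = -3)
(g - 441) - 1791 = (-3 - 441) - 1791 = -444 - 1791 = -2235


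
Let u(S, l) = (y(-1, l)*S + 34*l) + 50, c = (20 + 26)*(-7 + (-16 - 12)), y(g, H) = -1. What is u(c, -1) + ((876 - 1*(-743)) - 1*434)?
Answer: 2811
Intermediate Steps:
c = -1610 (c = 46*(-7 - 28) = 46*(-35) = -1610)
u(S, l) = 50 - S + 34*l (u(S, l) = (-S + 34*l) + 50 = 50 - S + 34*l)
u(c, -1) + ((876 - 1*(-743)) - 1*434) = (50 - 1*(-1610) + 34*(-1)) + ((876 - 1*(-743)) - 1*434) = (50 + 1610 - 34) + ((876 + 743) - 434) = 1626 + (1619 - 434) = 1626 + 1185 = 2811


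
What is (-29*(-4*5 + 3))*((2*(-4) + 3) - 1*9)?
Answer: -6902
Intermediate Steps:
(-29*(-4*5 + 3))*((2*(-4) + 3) - 1*9) = (-29*(-20 + 3))*((-8 + 3) - 9) = (-29*(-17))*(-5 - 9) = 493*(-14) = -6902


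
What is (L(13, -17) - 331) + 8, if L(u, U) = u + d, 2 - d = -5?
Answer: -303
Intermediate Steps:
d = 7 (d = 2 - 1*(-5) = 2 + 5 = 7)
L(u, U) = 7 + u (L(u, U) = u + 7 = 7 + u)
(L(13, -17) - 331) + 8 = ((7 + 13) - 331) + 8 = (20 - 331) + 8 = -311 + 8 = -303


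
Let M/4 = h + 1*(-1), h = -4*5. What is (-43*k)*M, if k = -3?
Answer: -10836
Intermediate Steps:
h = -20
M = -84 (M = 4*(-20 + 1*(-1)) = 4*(-20 - 1) = 4*(-21) = -84)
(-43*k)*M = -43*(-3)*(-84) = 129*(-84) = -10836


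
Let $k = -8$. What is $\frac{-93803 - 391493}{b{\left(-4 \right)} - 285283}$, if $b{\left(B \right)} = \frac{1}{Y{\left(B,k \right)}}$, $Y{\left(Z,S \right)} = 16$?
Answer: $\frac{7764736}{4564527} \approx 1.7011$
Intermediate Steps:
$b{\left(B \right)} = \frac{1}{16}$
$\frac{-93803 - 391493}{b{\left(-4 \right)} - 285283} = \frac{-93803 - 391493}{\frac{1}{16} - 285283} = - \frac{485296}{- \frac{4564527}{16}} = \left(-485296\right) \left(- \frac{16}{4564527}\right) = \frac{7764736}{4564527}$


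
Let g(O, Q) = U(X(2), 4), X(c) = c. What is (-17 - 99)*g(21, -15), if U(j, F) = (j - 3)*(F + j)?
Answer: 696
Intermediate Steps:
U(j, F) = (-3 + j)*(F + j)
g(O, Q) = -6 (g(O, Q) = 2**2 - 3*4 - 3*2 + 4*2 = 4 - 12 - 6 + 8 = -6)
(-17 - 99)*g(21, -15) = (-17 - 99)*(-6) = -116*(-6) = 696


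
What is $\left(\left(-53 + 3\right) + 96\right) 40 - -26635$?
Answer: $28475$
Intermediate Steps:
$\left(\left(-53 + 3\right) + 96\right) 40 - -26635 = \left(-50 + 96\right) 40 + 26635 = 46 \cdot 40 + 26635 = 1840 + 26635 = 28475$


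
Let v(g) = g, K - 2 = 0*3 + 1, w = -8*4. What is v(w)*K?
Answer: -96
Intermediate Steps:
w = -32
K = 3 (K = 2 + (0*3 + 1) = 2 + (0 + 1) = 2 + 1 = 3)
v(w)*K = -32*3 = -96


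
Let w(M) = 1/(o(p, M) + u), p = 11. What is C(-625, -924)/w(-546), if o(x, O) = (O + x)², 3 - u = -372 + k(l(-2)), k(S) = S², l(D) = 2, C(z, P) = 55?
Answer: 15762780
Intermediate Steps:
u = 371 (u = 3 - (-372 + 2²) = 3 - (-372 + 4) = 3 - 1*(-368) = 3 + 368 = 371)
w(M) = 1/(371 + (11 + M)²) (w(M) = 1/((M + 11)² + 371) = 1/((11 + M)² + 371) = 1/(371 + (11 + M)²))
C(-625, -924)/w(-546) = 55/(1/(371 + (11 - 546)²)) = 55/(1/(371 + (-535)²)) = 55/(1/(371 + 286225)) = 55/(1/286596) = 55*286596 = 15762780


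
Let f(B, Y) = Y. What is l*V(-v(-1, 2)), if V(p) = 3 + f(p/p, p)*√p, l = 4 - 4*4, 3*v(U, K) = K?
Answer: -36 + 8*I*√6/3 ≈ -36.0 + 6.532*I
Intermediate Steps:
v(U, K) = K/3
l = -12 (l = 4 - 16 = -12)
V(p) = 3 + p^(3/2) (V(p) = 3 + p*√p = 3 + p^(3/2))
l*V(-v(-1, 2)) = -12*(3 + (-2/3)^(3/2)) = -12*(3 + (-1*⅔)^(3/2)) = -12*(3 + (-⅔)^(3/2)) = -12*(3 - 2*I*√6/9) = -36 + 8*I*√6/3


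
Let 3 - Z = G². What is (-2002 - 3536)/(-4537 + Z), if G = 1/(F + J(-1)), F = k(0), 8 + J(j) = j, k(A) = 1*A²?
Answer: 448578/367255 ≈ 1.2214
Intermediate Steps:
k(A) = A²
J(j) = -8 + j
F = 0 (F = 0² = 0)
G = -⅑ (G = 1/(0 + (-8 - 1)) = 1/(0 - 9) = 1/(-9) = -⅑ ≈ -0.11111)
Z = 242/81 (Z = 3 - (-⅑)² = 3 - 1*1/81 = 3 - 1/81 = 242/81 ≈ 2.9877)
(-2002 - 3536)/(-4537 + Z) = (-2002 - 3536)/(-4537 + 242/81) = -5538/(-367255/81) = -5538*(-81/367255) = 448578/367255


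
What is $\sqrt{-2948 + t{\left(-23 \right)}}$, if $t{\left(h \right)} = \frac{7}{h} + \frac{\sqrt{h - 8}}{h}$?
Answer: $\frac{\sqrt{-1559653 - 23 i \sqrt{31}}}{23} \approx 0.0022291 - 54.298 i$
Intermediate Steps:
$t{\left(h \right)} = \frac{7}{h} + \frac{\sqrt{-8 + h}}{h}$
$\sqrt{-2948 + t{\left(-23 \right)}} = \sqrt{-2948 + \frac{7 + \sqrt{-8 - 23}}{-23}} = \sqrt{-2948 - \frac{7 + \sqrt{-31}}{23}} = \sqrt{-2948 - \frac{7 + i \sqrt{31}}{23}} = \sqrt{-2948 - \left(\frac{7}{23} + \frac{i \sqrt{31}}{23}\right)} = \sqrt{- \frac{67811}{23} - \frac{i \sqrt{31}}{23}}$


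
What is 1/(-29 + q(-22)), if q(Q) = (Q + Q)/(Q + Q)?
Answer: -1/28 ≈ -0.035714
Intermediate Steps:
q(Q) = 1 (q(Q) = (2*Q)/((2*Q)) = (2*Q)*(1/(2*Q)) = 1)
1/(-29 + q(-22)) = 1/(-29 + 1) = 1/(-28) = -1/28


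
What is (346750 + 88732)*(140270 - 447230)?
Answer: -133675554720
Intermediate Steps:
(346750 + 88732)*(140270 - 447230) = 435482*(-306960) = -133675554720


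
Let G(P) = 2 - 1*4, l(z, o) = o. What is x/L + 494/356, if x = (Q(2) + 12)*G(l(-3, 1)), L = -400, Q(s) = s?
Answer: 12973/8900 ≈ 1.4576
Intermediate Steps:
G(P) = -2 (G(P) = 2 - 4 = -2)
x = -28 (x = (2 + 12)*(-2) = 14*(-2) = -28)
x/L + 494/356 = -28/(-400) + 494/356 = -28*(-1/400) + 494*(1/356) = 7/100 + 247/178 = 12973/8900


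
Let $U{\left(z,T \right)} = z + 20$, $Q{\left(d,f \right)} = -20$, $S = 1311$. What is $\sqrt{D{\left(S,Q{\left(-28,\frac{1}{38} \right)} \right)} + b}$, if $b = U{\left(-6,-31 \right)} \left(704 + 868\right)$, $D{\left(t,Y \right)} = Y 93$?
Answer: $2 \sqrt{5037} \approx 141.94$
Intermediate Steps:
$U{\left(z,T \right)} = 20 + z$
$D{\left(t,Y \right)} = 93 Y$
$b = 22008$ ($b = \left(20 - 6\right) \left(704 + 868\right) = 14 \cdot 1572 = 22008$)
$\sqrt{D{\left(S,Q{\left(-28,\frac{1}{38} \right)} \right)} + b} = \sqrt{93 \left(-20\right) + 22008} = \sqrt{-1860 + 22008} = \sqrt{20148} = 2 \sqrt{5037}$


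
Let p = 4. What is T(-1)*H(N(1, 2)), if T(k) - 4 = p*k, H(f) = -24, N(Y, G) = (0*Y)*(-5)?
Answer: 0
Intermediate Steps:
N(Y, G) = 0 (N(Y, G) = 0*(-5) = 0)
T(k) = 4 + 4*k
T(-1)*H(N(1, 2)) = (4 + 4*(-1))*(-24) = (4 - 4)*(-24) = 0*(-24) = 0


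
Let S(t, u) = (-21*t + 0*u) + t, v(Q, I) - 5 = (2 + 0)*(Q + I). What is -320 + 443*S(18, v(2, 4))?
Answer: -159800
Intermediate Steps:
v(Q, I) = 5 + 2*I + 2*Q (v(Q, I) = 5 + (2 + 0)*(Q + I) = 5 + 2*(I + Q) = 5 + (2*I + 2*Q) = 5 + 2*I + 2*Q)
S(t, u) = -20*t (S(t, u) = (-21*t + 0) + t = -21*t + t = -20*t)
-320 + 443*S(18, v(2, 4)) = -320 + 443*(-20*18) = -320 + 443*(-360) = -320 - 159480 = -159800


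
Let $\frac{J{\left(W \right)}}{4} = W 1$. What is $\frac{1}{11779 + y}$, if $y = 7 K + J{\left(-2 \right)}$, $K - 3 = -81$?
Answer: $\frac{1}{11225} \approx 8.9087 \cdot 10^{-5}$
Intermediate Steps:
$K = -78$ ($K = 3 - 81 = -78$)
$J{\left(W \right)} = 4 W$ ($J{\left(W \right)} = 4 W 1 = 4 W$)
$y = -554$ ($y = 7 \left(-78\right) + 4 \left(-2\right) = -546 - 8 = -554$)
$\frac{1}{11779 + y} = \frac{1}{11779 - 554} = \frac{1}{11225}$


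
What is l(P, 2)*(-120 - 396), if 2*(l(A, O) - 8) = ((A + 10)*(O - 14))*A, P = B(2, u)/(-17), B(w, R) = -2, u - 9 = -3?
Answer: -127968/289 ≈ -442.80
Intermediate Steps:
u = 6 (u = 9 - 3 = 6)
P = 2/17 (P = -2/(-17) = -2*(-1/17) = 2/17 ≈ 0.11765)
l(A, O) = 8 + A*(-14 + O)*(10 + A)/2 (l(A, O) = 8 + (((A + 10)*(O - 14))*A)/2 = 8 + (((10 + A)*(-14 + O))*A)/2 = 8 + (((-14 + O)*(10 + A))*A)/2 = 8 + (A*(-14 + O)*(10 + A))/2 = 8 + A*(-14 + O)*(10 + A)/2)
l(P, 2)*(-120 - 396) = (8 - 70*2/17 - 7*(2/17)² + (½)*2*(2/17)² + 5*(2/17)*2)*(-120 - 396) = (8 - 140/17 - 7*4/289 + (½)*2*(4/289) + 20/17)*(-516) = (8 - 140/17 - 28/289 + 4/289 + 20/17)*(-516) = (248/289)*(-516) = -127968/289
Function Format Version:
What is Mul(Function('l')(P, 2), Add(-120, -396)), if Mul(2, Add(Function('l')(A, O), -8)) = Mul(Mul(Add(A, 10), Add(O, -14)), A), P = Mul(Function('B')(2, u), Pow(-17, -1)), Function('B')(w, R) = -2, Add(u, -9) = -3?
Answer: Rational(-127968, 289) ≈ -442.80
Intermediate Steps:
u = 6 (u = Add(9, -3) = 6)
P = Rational(2, 17) (P = Mul(-2, Pow(-17, -1)) = Mul(-2, Rational(-1, 17)) = Rational(2, 17) ≈ 0.11765)
Function('l')(A, O) = Add(8, Mul(Rational(1, 2), A, Add(-14, O), Add(10, A))) (Function('l')(A, O) = Add(8, Mul(Rational(1, 2), Mul(Mul(Add(A, 10), Add(O, -14)), A))) = Add(8, Mul(Rational(1, 2), Mul(Mul(Add(10, A), Add(-14, O)), A))) = Add(8, Mul(Rational(1, 2), Mul(Mul(Add(-14, O), Add(10, A)), A))) = Add(8, Mul(Rational(1, 2), Mul(A, Add(-14, O), Add(10, A)))) = Add(8, Mul(Rational(1, 2), A, Add(-14, O), Add(10, A))))
Mul(Function('l')(P, 2), Add(-120, -396)) = Mul(Add(8, Mul(-70, Rational(2, 17)), Mul(-7, Pow(Rational(2, 17), 2)), Mul(Rational(1, 2), 2, Pow(Rational(2, 17), 2)), Mul(5, Rational(2, 17), 2)), Add(-120, -396)) = Mul(Add(8, Rational(-140, 17), Mul(-7, Rational(4, 289)), Mul(Rational(1, 2), 2, Rational(4, 289)), Rational(20, 17)), -516) = Mul(Add(8, Rational(-140, 17), Rational(-28, 289), Rational(4, 289), Rational(20, 17)), -516) = Mul(Rational(248, 289), -516) = Rational(-127968, 289)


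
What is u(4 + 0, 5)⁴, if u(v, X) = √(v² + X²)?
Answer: 1681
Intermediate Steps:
u(v, X) = √(X² + v²)
u(4 + 0, 5)⁴ = (√(5² + (4 + 0)²))⁴ = (√(25 + 4²))⁴ = (√(25 + 16))⁴ = (√41)⁴ = 1681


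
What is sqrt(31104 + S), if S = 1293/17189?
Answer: sqrt(9190063595361)/17189 ≈ 176.36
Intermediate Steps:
S = 1293/17189 (S = 1293*(1/17189) = 1293/17189 ≈ 0.075222)
sqrt(31104 + S) = sqrt(31104 + 1293/17189) = sqrt(534647949/17189) = sqrt(9190063595361)/17189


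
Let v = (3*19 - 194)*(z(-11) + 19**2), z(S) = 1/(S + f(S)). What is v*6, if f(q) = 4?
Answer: -2076372/7 ≈ -2.9662e+5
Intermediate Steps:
z(S) = 1/(4 + S) (z(S) = 1/(S + 4) = 1/(4 + S))
v = -346062/7 (v = (3*19 - 194)*(1/(4 - 11) + 19**2) = (57 - 194)*(1/(-7) + 361) = -137*(-1/7 + 361) = -137*2526/7 = -346062/7 ≈ -49437.)
v*6 = -346062/7*6 = -2076372/7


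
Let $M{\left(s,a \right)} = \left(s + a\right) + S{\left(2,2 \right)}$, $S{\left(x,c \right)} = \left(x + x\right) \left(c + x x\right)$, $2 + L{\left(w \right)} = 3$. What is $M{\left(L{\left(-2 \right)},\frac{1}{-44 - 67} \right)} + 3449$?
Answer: $\frac{385613}{111} \approx 3474.0$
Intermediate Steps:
$L{\left(w \right)} = 1$ ($L{\left(w \right)} = -2 + 3 = 1$)
$S{\left(x,c \right)} = 2 x \left(c + x^{2}\right)$
$M{\left(s,a \right)} = 24 + a + s$ ($M{\left(s,a \right)} = \left(s + a\right) + 2 \cdot 2 \left(2 + 2^{2}\right) = \left(a + s\right) + 2 \cdot 2 \left(2 + 4\right) = \left(a + s\right) + 2 \cdot 2 \cdot 6 = \left(a + s\right) + 24 = 24 + a + s$)
$M{\left(L{\left(-2 \right)},\frac{1}{-44 - 67} \right)} + 3449 = \left(24 + \frac{1}{-44 - 67} + 1\right) + 3449 = \left(24 + \frac{1}{-111} + 1\right) + 3449 = \left(24 - \frac{1}{111} + 1\right) + 3449 = \frac{2774}{111} + 3449 = \frac{385613}{111}$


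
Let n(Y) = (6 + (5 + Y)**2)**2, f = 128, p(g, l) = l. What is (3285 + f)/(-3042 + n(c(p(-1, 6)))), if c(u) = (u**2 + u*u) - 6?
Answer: 3413/25469167 ≈ 0.00013401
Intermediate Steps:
c(u) = -6 + 2*u**2 (c(u) = (u**2 + u**2) - 6 = 2*u**2 - 6 = -6 + 2*u**2)
(3285 + f)/(-3042 + n(c(p(-1, 6)))) = (3285 + 128)/(-3042 + (6 + (5 + (-6 + 2*6**2))**2)**2) = 3413/(-3042 + (6 + (5 + (-6 + 2*36))**2)**2) = 3413/(-3042 + (6 + (5 + (-6 + 72))**2)**2) = 3413/(-3042 + (6 + (5 + 66)**2)**2) = 3413/(-3042 + (6 + 71**2)**2) = 3413/(-3042 + (6 + 5041)**2) = 3413/(-3042 + 5047**2) = 3413/(-3042 + 25472209) = 3413/25469167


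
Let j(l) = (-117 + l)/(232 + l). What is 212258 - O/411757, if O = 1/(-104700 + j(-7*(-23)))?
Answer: 3596199915318151529/16942588337392 ≈ 2.1226e+5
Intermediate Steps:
j(l) = (-117 + l)/(232 + l)
O = -393/41147056 (O = 1/(-104700 + (-117 - 7*(-23))/(232 - 7*(-23))) = 1/(-104700 + (-117 + 161)/(232 + 161)) = 1/(-104700 + 44/393) = 1/(-41147056/393) = -393/41147056 ≈ -9.5511e-6)
212258 - O/411757 = 212258 - (-393)/(41147056*411757) = 212258 - 1*(-393/16942588337392) = 212258 + 393/16942588337392 = 3596199915318151529/16942588337392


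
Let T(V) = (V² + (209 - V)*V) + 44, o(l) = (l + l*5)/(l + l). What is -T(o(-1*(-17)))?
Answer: -671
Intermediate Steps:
o(l) = 3 (o(l) = (l + 5*l)/((2*l)) = (6*l)*(1/(2*l)) = 3)
T(V) = 44 + V² + V*(209 - V) (T(V) = (V² + V*(209 - V)) + 44 = 44 + V² + V*(209 - V))
-T(o(-1*(-17))) = -(44 + 209*3) = -(44 + 627) = -1*671 = -671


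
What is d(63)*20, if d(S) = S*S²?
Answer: 5000940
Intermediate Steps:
d(S) = S³
d(63)*20 = 63³*20 = 250047*20 = 5000940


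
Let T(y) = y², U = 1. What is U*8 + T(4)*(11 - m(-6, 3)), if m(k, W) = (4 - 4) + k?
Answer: 280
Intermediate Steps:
m(k, W) = k (m(k, W) = 0 + k = k)
U*8 + T(4)*(11 - m(-6, 3)) = 1*8 + 4²*(11 - 1*(-6)) = 8 + 16*(11 + 6) = 8 + 16*17 = 8 + 272 = 280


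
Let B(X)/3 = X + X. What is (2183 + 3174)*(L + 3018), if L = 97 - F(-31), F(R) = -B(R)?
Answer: 15690653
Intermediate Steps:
B(X) = 6*X (B(X) = 3*(X + X) = 3*(2*X) = 6*X)
F(R) = -6*R
L = -89 (L = 97 - (-6)*(-31) = 97 - 1*186 = 97 - 186 = -89)
(2183 + 3174)*(L + 3018) = (2183 + 3174)*(-89 + 3018) = 5357*2929 = 15690653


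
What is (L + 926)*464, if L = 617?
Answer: 715952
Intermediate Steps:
(L + 926)*464 = (617 + 926)*464 = 1543*464 = 715952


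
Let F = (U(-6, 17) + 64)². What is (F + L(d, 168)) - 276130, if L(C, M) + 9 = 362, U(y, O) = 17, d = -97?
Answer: -269216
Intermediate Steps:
L(C, M) = 353 (L(C, M) = -9 + 362 = 353)
F = 6561 (F = (17 + 64)² = 81² = 6561)
(F + L(d, 168)) - 276130 = (6561 + 353) - 276130 = 6914 - 276130 = -269216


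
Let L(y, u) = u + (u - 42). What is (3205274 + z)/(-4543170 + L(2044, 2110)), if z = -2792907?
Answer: -412367/4538992 ≈ -0.090850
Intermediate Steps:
L(y, u) = -42 + 2*u (L(y, u) = u + (-42 + u) = -42 + 2*u)
(3205274 + z)/(-4543170 + L(2044, 2110)) = (3205274 - 2792907)/(-4543170 + (-42 + 2*2110)) = 412367/(-4543170 + (-42 + 4220)) = 412367/(-4543170 + 4178) = 412367/(-4538992) = 412367*(-1/4538992) = -412367/4538992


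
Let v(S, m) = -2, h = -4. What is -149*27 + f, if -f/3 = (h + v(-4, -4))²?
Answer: -4131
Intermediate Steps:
f = -108 (f = -3*(-4 - 2)² = -3*(-6)² = -3*36 = -108)
-149*27 + f = -149*27 - 108 = -4023 - 108 = -4131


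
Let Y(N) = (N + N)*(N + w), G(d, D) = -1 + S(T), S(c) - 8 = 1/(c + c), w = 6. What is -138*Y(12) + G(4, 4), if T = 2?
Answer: -238435/4 ≈ -59609.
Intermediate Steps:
S(c) = 8 + 1/(2*c) (S(c) = 8 + 1/(c + c) = 8 + 1/(2*c))
G(d, D) = 29/4 (G(d, D) = -1 + (8 + (1/2)/2) = -1 + (8 + (1/2)*(1/2)) = -1 + (8 + 1/4) = -1 + 33/4 = 29/4)
Y(N) = 2*N*(6 + N) (Y(N) = (N + N)*(N + 6) = (2*N)*(6 + N) = 2*N*(6 + N))
-138*Y(12) + G(4, 4) = -276*12*(6 + 12) + 29/4 = -276*12*18 + 29/4 = -138*432 + 29/4 = -59616 + 29/4 = -238435/4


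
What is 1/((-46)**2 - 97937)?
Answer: -1/95821 ≈ -1.0436e-5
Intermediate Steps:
1/((-46)**2 - 97937) = 1/(2116 - 97937) = 1/(-95821) = -1/95821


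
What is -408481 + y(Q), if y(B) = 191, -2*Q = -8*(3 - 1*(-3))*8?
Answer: -408290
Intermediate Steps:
Q = 192 (Q = -(-8*(3 - 1*(-3)))*8/2 = -(-8*(3 + 3))*8/2 = -(-8*6)*8/2 = -(-24)*8 = -½*(-384) = 192)
-408481 + y(Q) = -408481 + 191 = -408290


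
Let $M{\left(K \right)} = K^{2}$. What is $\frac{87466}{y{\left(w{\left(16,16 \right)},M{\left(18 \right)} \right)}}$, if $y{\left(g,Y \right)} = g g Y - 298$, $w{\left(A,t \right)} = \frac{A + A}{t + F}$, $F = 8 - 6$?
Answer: $\frac{43733}{363} \approx 120.48$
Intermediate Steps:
$F = 2$ ($F = 8 - 6 = 2$)
$w{\left(A,t \right)} = \frac{2 A}{2 + t}$ ($w{\left(A,t \right)} = \frac{A + A}{t + 2} = \frac{2 A}{2 + t}$)
$y{\left(g,Y \right)} = -298 + Y g^{2}$ ($y{\left(g,Y \right)} = g^{2} Y - 298 = Y g^{2} - 298 = -298 + Y g^{2}$)
$\frac{87466}{y{\left(w{\left(16,16 \right)},M{\left(18 \right)} \right)}} = \frac{87466}{-298 + 18^{2} \left(2 \cdot 16 \frac{1}{2 + 16}\right)^{2}} = \frac{87466}{-298 + 324 \left(2 \cdot 16 \cdot \frac{1}{18}\right)^{2}} = \frac{87466}{-298 + 324 \left(\frac{16}{9}\right)^{2}} = \frac{87466}{-298 + 324 \cdot \frac{256}{81}} = \frac{87466}{-298 + 1024} = \frac{87466}{726} = 87466 \cdot \frac{1}{726} = \frac{43733}{363}$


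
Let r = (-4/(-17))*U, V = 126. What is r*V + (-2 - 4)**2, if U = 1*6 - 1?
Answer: 3132/17 ≈ 184.24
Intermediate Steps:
U = 5 (U = 6 - 1 = 5)
r = 20/17 (r = -4/(-17)*5 = -4*(-1/17)*5 = (4/17)*5 = 20/17 ≈ 1.1765)
r*V + (-2 - 4)**2 = (20/17)*126 + (-2 - 4)**2 = 2520/17 + (-6)**2 = 2520/17 + 36 = 3132/17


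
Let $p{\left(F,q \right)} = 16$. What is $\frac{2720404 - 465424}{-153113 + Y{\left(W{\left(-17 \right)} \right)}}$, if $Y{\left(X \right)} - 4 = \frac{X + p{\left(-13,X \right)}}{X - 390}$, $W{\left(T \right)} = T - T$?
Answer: $- \frac{439721100}{29856263} \approx -14.728$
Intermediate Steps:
$W{\left(T \right)} = 0$
$Y{\left(X \right)} = 4 + \frac{16 + X}{-390 + X}$ ($Y{\left(X \right)} = 4 + \frac{X + 16}{X - 390} = 4 + \frac{16 + X}{-390 + X}$)
$\frac{2720404 - 465424}{-153113 + Y{\left(W{\left(-17 \right)} \right)}} = \frac{2720404 - 465424}{-153113 + \frac{-1544 + 5 \cdot 0}{-390 + 0}} = \frac{2254980}{-153113 + \frac{-1544 + 0}{-390}} = \frac{2254980}{-153113 - - \frac{772}{195}} = \frac{2254980}{-153113 + \frac{772}{195}} = \frac{2254980}{- \frac{29856263}{195}} = 2254980 \left(- \frac{195}{29856263}\right) = - \frac{439721100}{29856263}$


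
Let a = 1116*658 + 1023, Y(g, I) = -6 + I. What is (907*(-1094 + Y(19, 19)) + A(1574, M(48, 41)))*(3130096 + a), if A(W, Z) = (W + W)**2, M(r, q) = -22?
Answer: 34516265463339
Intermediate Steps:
a = 735351 (a = 734328 + 1023 = 735351)
A(W, Z) = 4*W**2 (A(W, Z) = (2*W)**2 = 4*W**2)
(907*(-1094 + Y(19, 19)) + A(1574, M(48, 41)))*(3130096 + a) = (907*(-1094 + (-6 + 19)) + 4*1574**2)*(3130096 + 735351) = (907*(-1094 + 13) + 4*2477476)*3865447 = (907*(-1081) + 9909904)*3865447 = (-980467 + 9909904)*3865447 = 8929437*3865447 = 34516265463339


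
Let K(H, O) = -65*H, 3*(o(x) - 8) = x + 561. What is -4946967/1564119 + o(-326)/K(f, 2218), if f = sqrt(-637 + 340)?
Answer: -549663/173791 + 259*I*sqrt(33)/19305 ≈ -3.1628 + 0.07707*I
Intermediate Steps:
o(x) = 195 + x/3 (o(x) = 8 + (x + 561)/3 = 8 + (561 + x)/3 = 8 + (187 + x/3) = 195 + x/3)
f = 3*I*sqrt(33) (f = sqrt(-297) = 3*I*sqrt(33) ≈ 17.234*I)
-4946967/1564119 + o(-326)/K(f, 2218) = -4946967/1564119 + (195 + (1/3)*(-326))/((-195*I*sqrt(33))) = -4946967*1/1564119 + (195 - 326/3)/((-195*I*sqrt(33))) = -549663/173791 + 259*(I*sqrt(33)/6435)/3 = -549663/173791 + 259*I*sqrt(33)/19305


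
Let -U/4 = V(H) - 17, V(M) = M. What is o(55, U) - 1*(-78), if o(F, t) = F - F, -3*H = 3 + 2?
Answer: 78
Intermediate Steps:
H = -5/3 (H = -(3 + 2)/3 = -⅓*5 = -5/3 ≈ -1.6667)
U = 224/3 (U = -4*(-5/3 - 17) = -4*(-56/3) = 224/3 ≈ 74.667)
o(F, t) = 0
o(55, U) - 1*(-78) = 0 - 1*(-78) = 0 + 78 = 78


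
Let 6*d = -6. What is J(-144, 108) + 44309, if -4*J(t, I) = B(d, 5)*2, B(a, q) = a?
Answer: 88619/2 ≈ 44310.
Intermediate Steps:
d = -1 (d = (⅙)*(-6) = -1)
J(t, I) = ½ (J(t, I) = -(-1)*2/4 = -¼*(-2) = ½)
J(-144, 108) + 44309 = ½ + 44309 = 88619/2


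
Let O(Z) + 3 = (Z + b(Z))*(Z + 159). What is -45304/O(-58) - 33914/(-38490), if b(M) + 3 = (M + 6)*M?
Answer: 16622917/22792495 ≈ 0.72932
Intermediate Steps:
b(M) = -3 + M*(6 + M) (b(M) = -3 + (M + 6)*M = -3 + (6 + M)*M = -3 + M*(6 + M))
O(Z) = -3 + (159 + Z)*(-3 + Z**2 + 7*Z) (O(Z) = -3 + (Z + (-3 + Z**2 + 6*Z))*(Z + 159) = -3 + (-3 + Z**2 + 7*Z)*(159 + Z) = -3 + (159 + Z)*(-3 + Z**2 + 7*Z))
-45304/O(-58) - 33914/(-38490) = -45304/(-480 + (-58)**3 + 166*(-58)**2 + 1110*(-58)) - 33914/(-38490) = -45304/(-480 - 195112 + 166*3364 - 64380) - 33914*(-1/38490) = -45304/(-480 - 195112 + 558424 - 64380) + 16957/19245 = -45304/298452 + 16957/19245 = -45304*1/298452 + 16957/19245 = -1618/10659 + 16957/19245 = 16622917/22792495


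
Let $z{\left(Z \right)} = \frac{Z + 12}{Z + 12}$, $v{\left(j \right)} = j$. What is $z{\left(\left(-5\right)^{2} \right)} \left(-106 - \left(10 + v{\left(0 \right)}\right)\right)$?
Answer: $-116$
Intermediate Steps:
$z{\left(Z \right)} = 1$ ($z{\left(Z \right)} = \frac{12 + Z}{12 + Z} = 1$)
$z{\left(\left(-5\right)^{2} \right)} \left(-106 - \left(10 + v{\left(0 \right)}\right)\right) = 1 \left(-106 - 10\right) = 1 \left(-116\right) = -116$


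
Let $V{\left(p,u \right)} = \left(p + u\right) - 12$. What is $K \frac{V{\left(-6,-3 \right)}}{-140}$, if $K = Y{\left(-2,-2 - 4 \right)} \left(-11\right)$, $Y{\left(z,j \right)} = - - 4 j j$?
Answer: $- \frac{1188}{5} \approx -237.6$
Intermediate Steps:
$V{\left(p,u \right)} = -12 + p + u$
$Y{\left(z,j \right)} = 4 j^{2}$ ($Y{\left(z,j \right)} = - \left(-4\right) j^{2} = 4 j^{2}$)
$K = -1584$ ($K = 4 \left(-2 - 4\right)^{2} \left(-11\right) = 4 \left(-6\right)^{2} \left(-11\right) = 4 \cdot 36 \left(-11\right) = 144 \left(-11\right) = -1584$)
$K \frac{V{\left(-6,-3 \right)}}{-140} = - 1584 \frac{-12 - 6 - 3}{-140} = - 1584 \left(\left(-21\right) \left(- \frac{1}{140}\right)\right) = \left(-1584\right) \frac{3}{20} = - \frac{1188}{5}$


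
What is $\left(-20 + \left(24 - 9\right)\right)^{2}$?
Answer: $25$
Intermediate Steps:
$\left(-20 + \left(24 - 9\right)\right)^{2} = \left(-20 + 15\right)^{2} = \left(-5\right)^{2} = 25$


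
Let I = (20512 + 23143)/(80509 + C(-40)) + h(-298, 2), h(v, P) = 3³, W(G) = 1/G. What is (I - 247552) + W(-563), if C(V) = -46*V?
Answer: -11475850099259/46362487 ≈ -2.4752e+5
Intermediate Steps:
h(v, P) = 27
I = 2267078/82349 (I = (20512 + 23143)/(80509 - 46*(-40)) + 27 = 43655/(80509 + 1840) + 27 = 43655/82349 + 27 = 2267078/82349 ≈ 27.530)
(I - 247552) + W(-563) = (2267078/82349 - 247552) + 1/(-563) = -20383392570/82349 - 1/563 = -11475850099259/46362487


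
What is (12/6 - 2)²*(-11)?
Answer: 0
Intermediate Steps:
(12/6 - 2)²*(-11) = (12*(⅙) - 2)²*(-11) = (2 - 2)²*(-11) = 0²*(-11) = 0*(-11) = 0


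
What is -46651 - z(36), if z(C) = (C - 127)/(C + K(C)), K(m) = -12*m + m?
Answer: -16794451/360 ≈ -46651.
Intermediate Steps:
K(m) = -11*m
z(C) = -(-127 + C)/(10*C) (z(C) = (C - 127)/(C - 11*C) = (-127 + C)/((-10*C)) = (-127 + C)*(-1/(10*C)) = -(-127 + C)/(10*C))
-46651 - z(36) = -46651 - (127 - 1*36)/(10*36) = -46651 - (127 - 36)/(10*36) = -46651 - 91/(10*36) = -46651 - 1*91/360 = -46651 - 91/360 = -16794451/360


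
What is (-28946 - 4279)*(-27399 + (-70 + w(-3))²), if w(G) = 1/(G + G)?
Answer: 8961037225/12 ≈ 7.4675e+8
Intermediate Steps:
w(G) = 1/(2*G)
(-28946 - 4279)*(-27399 + (-70 + w(-3))²) = (-28946 - 4279)*(-27399 + (-70 + (½)/(-3))²) = -33225*(-27399 + (-70 + (½)*(-⅓))²) = -33225*(-27399 + (-70 - ⅙)²) = -33225*(-27399 + (-421/6)²) = -33225*(-27399 + 177241/36) = -33225*(-809123/36) = 8961037225/12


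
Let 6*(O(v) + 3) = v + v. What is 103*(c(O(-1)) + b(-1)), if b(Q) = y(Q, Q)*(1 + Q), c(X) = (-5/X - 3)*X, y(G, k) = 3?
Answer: 515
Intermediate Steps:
O(v) = -3 + v/3 (O(v) = -3 + (v + v)/6 = -3 + (2*v)/6 = -3 + v/3)
c(X) = X*(-3 - 5/X) (c(X) = (-3 - 5/X)*X = X*(-3 - 5/X))
b(Q) = 3 + 3*Q (b(Q) = 3*(1 + Q) = 3 + 3*Q)
103*(c(O(-1)) + b(-1)) = 103*((-5 - 3*(-3 + (⅓)*(-1))) + (3 + 3*(-1))) = 103*((-5 - 3*(-3 - ⅓)) + (3 - 3)) = 103*((-5 - 3*(-10/3)) + 0) = 103*((-5 + 10) + 0) = 103*(5 + 0) = 103*5 = 515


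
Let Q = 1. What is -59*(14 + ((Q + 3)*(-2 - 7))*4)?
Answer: 7670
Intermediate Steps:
-59*(14 + ((Q + 3)*(-2 - 7))*4) = -59*(14 + ((1 + 3)*(-2 - 7))*4) = -59*(14 + (4*(-9))*4) = -59*(14 - 36*4) = -59*(14 - 144) = -59*(-130) = 7670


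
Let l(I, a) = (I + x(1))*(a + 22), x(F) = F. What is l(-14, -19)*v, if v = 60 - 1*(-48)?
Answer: -4212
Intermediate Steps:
v = 108 (v = 60 + 48 = 108)
l(I, a) = (1 + I)*(22 + a) (l(I, a) = (I + 1)*(a + 22) = (1 + I)*(22 + a))
l(-14, -19)*v = (22 - 19 + 22*(-14) - 14*(-19))*108 = (22 - 19 - 308 + 266)*108 = -39*108 = -4212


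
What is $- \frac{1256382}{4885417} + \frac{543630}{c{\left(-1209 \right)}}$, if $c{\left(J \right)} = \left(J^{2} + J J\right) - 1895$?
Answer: $- \frac{1014619308684}{14272584546739} \approx -0.071089$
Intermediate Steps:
$c{\left(J \right)} = -1895 + 2 J^{2}$ ($c{\left(J \right)} = \left(J^{2} + J^{2}\right) - 1895 = 2 J^{2} - 1895 = -1895 + 2 J^{2}$)
$- \frac{1256382}{4885417} + \frac{543630}{c{\left(-1209 \right)}} = - \frac{1256382}{4885417} + \frac{543630}{-1895 + 2 \left(-1209\right)^{2}} = \left(-1256382\right) \frac{1}{4885417} + \frac{543630}{-1895 + 2 \cdot 1461681} = - \frac{1256382}{4885417} + \frac{543630}{-1895 + 2923362} = - \frac{1256382}{4885417} + \frac{543630}{2921467} = - \frac{1014619308684}{14272584546739}$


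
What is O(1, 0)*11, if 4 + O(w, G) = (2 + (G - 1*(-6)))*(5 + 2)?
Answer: 572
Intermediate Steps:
O(w, G) = 52 + 7*G (O(w, G) = -4 + (2 + (G - 1*(-6)))*(5 + 2) = -4 + (2 + (G + 6))*7 = -4 + (2 + (6 + G))*7 = -4 + (8 + G)*7 = -4 + (56 + 7*G) = 52 + 7*G)
O(1, 0)*11 = (52 + 7*0)*11 = (52 + 0)*11 = 52*11 = 572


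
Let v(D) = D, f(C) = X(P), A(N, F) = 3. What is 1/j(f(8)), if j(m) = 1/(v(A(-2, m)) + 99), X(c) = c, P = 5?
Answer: 102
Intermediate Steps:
f(C) = 5
j(m) = 1/102 (j(m) = 1/(3 + 99) = 1/102)
1/j(f(8)) = 1/(1/102) = 102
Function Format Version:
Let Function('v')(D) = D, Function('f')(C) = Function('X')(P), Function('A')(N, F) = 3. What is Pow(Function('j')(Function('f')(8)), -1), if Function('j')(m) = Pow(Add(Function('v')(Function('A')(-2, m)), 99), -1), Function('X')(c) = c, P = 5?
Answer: 102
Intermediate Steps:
Function('f')(C) = 5
Function('j')(m) = Rational(1, 102) (Function('j')(m) = Pow(Add(3, 99), -1) = Pow(102, -1) = Rational(1, 102))
Pow(Function('j')(Function('f')(8)), -1) = Pow(Rational(1, 102), -1) = 102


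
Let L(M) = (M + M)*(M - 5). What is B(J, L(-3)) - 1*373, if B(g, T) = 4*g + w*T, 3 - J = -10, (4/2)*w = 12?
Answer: -33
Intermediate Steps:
w = 6 (w = (1/2)*12 = 6)
J = 13 (J = 3 - 1*(-10) = 3 + 10 = 13)
L(M) = 2*M*(-5 + M) (L(M) = (2*M)*(-5 + M) = 2*M*(-5 + M))
B(g, T) = 4*g + 6*T
B(J, L(-3)) - 1*373 = (4*13 + 6*(2*(-3)*(-5 - 3))) - 1*373 = (52 + 6*(2*(-3)*(-8))) - 373 = (52 + 6*48) - 373 = (52 + 288) - 373 = 340 - 373 = -33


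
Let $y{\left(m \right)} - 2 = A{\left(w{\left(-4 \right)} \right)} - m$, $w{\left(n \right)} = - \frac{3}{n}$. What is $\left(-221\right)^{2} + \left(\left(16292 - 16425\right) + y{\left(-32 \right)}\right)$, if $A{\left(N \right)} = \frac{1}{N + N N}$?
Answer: $\frac{1023598}{21} \approx 48743.0$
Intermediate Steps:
$A{\left(N \right)} = \frac{1}{N + N^{2}}$
$y{\left(m \right)} = \frac{58}{21} - m$ ($y{\left(m \right)} = 2 - \left(m - \frac{1}{- \frac{3}{-4} \left(1 - \frac{3}{-4}\right)}\right) = 2 - \left(m - \frac{1}{\left(-3\right) \left(- \frac{1}{4}\right) \left(1 - - \frac{3}{4}\right)}\right) = 2 - \left(m - \frac{1}{\frac{3}{4} \left(1 + \frac{3}{4}\right)}\right) = 2 - \left(- \frac{16}{21} + m\right) = \frac{58}{21} - m$)
$\left(-221\right)^{2} + \left(\left(16292 - 16425\right) + y{\left(-32 \right)}\right) = \left(-221\right)^{2} + \left(\left(16292 - 16425\right) + \left(\frac{58}{21} - -32\right)\right) = 48841 + \left(-133 + \left(\frac{58}{21} + 32\right)\right) = 48841 + \left(-133 + \frac{730}{21}\right) = 48841 - \frac{2063}{21} = \frac{1023598}{21}$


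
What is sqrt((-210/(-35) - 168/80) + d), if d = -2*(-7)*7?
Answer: sqrt(10190)/10 ≈ 10.095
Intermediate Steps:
d = 98 (d = 14*7 = 98)
sqrt((-210/(-35) - 168/80) + d) = sqrt((-210/(-35) - 168/80) + 98) = sqrt((-210*(-1/35) - 168*1/80) + 98) = sqrt((6 - 21/10) + 98) = sqrt(39/10 + 98) = sqrt(1019/10) = sqrt(10190)/10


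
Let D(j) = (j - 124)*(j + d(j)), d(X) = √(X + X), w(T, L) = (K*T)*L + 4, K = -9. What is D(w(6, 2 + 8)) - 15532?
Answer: 338228 - 2640*I*√67 ≈ 3.3823e+5 - 21609.0*I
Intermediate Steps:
w(T, L) = 4 - 9*L*T (w(T, L) = (-9*T)*L + 4 = -9*L*T + 4 = 4 - 9*L*T)
d(X) = √2*√X (d(X) = √(2*X) = √2*√X)
D(j) = (-124 + j)*(j + √2*√j) (D(j) = (j - 124)*(j + √2*√j) = (-124 + j)*(j + √2*√j))
D(w(6, 2 + 8)) - 15532 = ((4 - 9*(2 + 8)*6)² - 124*(4 - 9*(2 + 8)*6) + √2*(4 - 9*(2 + 8)*6)^(3/2) - 124*√2*√(4 - 9*(2 + 8)*6)) - 15532 = ((4 - 9*10*6)² - 124*(4 - 9*10*6) + √2*(4 - 9*10*6)^(3/2) - 124*√2*√(4 - 9*10*6)) - 15532 = ((4 - 540)² - 124*(4 - 540) + √2*(4 - 540)^(3/2) - 124*√2*√(4 - 540)) - 15532 = ((-536)² - 124*(-536) + √2*(-536)^(3/2) - 124*√2*√(-536)) - 15532 = (287296 + 66464 + √2*(-1072*I*√134) - 124*√2*2*I*√134) - 15532 = (287296 + 66464 - 2144*I*√67 - 496*I*√67) - 15532 = (353760 - 2640*I*√67) - 15532 = 338228 - 2640*I*√67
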